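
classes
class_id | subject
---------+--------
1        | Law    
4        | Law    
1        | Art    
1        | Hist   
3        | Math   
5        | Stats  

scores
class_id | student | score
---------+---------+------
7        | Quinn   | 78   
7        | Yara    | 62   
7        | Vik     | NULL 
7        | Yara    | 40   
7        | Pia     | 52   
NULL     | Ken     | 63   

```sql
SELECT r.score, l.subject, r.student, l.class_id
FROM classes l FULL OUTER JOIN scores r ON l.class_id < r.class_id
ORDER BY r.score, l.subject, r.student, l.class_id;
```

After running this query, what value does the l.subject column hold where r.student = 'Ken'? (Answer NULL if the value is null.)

FULL OUTER JOIN keeps every row from both sides; unmatched rows get NULL for the other side's columns.
Matching on l.class_id < r.class_id. A NULL in a compared column never satisfies the condition.
- l[0] class_id=1 → 5 match(es) in r → 5 row(s).
- l[1] class_id=4 → 5 match(es) in r → 5 row(s).
- l[2] class_id=1 → 5 match(es) in r → 5 row(s).
- l[3] class_id=1 → 5 match(es) in r → 5 row(s).
- l[4] class_id=3 → 5 match(es) in r → 5 row(s).
- l[5] class_id=5 → 5 match(es) in r → 5 row(s).
- 1 r row(s) had no l match → kept, l columns NULL.

NULL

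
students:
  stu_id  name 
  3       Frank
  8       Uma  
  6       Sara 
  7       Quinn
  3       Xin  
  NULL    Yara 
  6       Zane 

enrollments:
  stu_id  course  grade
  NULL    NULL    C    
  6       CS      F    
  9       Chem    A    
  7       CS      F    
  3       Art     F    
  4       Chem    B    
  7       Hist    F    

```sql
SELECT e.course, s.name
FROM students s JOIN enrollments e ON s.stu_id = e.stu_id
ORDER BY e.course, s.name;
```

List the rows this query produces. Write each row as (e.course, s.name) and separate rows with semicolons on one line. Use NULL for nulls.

(Art, Frank); (Art, Xin); (CS, Quinn); (CS, Sara); (CS, Zane); (Hist, Quinn)

INNER JOIN keeps only pairs where the ON condition holds.
Matching on s.stu_id = e.stu_id. A NULL in a compared column never satisfies the condition.
- s[0] stu_id=3 → 1 match(es) in e → 1 row(s).
- s[1] stu_id=8 → no match; dropped.
- s[2] stu_id=6 → 1 match(es) in e → 1 row(s).
- s[3] stu_id=7 → 2 match(es) in e → 2 row(s).
- s[4] stu_id=3 → 1 match(es) in e → 1 row(s).
- s[5] stu_id=NULL → no match; dropped.
- s[6] stu_id=6 → 1 match(es) in e → 1 row(s).
After projecting and ordering:
e.course | s.name
Art | Frank
Art | Xin
CS | Quinn
CS | Sara
CS | Zane
Hist | Quinn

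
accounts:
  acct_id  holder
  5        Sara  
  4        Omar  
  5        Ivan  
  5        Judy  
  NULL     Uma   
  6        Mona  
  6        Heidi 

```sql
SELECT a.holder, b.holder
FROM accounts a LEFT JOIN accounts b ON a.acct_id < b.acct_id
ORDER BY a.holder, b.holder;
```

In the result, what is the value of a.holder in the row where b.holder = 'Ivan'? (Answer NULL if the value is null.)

Omar

LEFT JOIN keeps every row from `accounts a`; unmatched rows get NULL for `accounts b`'s columns.
Matching on a.acct_id < b.acct_id. A NULL in a compared column never satisfies the condition.
- a[0] acct_id=5 → 2 match(es) in b → 2 row(s).
- a[1] acct_id=4 → 5 match(es) in b → 5 row(s).
- a[2] acct_id=5 → 2 match(es) in b → 2 row(s).
- a[3] acct_id=5 → 2 match(es) in b → 2 row(s).
- a[4] acct_id=NULL → no match; kept with NULLs on the b side.
- a[5] acct_id=6 → no match; kept with NULLs on the b side.
- a[6] acct_id=6 → no match; kept with NULLs on the b side.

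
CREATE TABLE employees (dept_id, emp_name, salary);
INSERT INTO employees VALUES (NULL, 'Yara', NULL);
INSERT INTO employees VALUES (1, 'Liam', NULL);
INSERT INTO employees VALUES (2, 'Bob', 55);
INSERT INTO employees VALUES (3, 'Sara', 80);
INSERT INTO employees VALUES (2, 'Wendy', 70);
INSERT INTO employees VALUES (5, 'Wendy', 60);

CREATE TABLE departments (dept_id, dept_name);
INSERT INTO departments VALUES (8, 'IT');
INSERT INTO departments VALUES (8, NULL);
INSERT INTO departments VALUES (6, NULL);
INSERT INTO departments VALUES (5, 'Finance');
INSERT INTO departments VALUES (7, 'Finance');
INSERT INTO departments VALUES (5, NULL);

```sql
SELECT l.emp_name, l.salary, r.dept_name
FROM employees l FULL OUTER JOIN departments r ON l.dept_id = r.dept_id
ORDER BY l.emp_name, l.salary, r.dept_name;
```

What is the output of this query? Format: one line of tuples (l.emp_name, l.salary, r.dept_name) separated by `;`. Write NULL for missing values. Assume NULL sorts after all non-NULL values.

FULL OUTER JOIN keeps every row from both sides; unmatched rows get NULL for the other side's columns.
Matching on l.dept_id = r.dept_id. A NULL in a compared column never satisfies the condition.
- l (dept_id=NULL) has no partner → padded with NULL.
- l (dept_id=1) has no partner → padded with NULL.
- l (dept_id=2) has no partner → padded with NULL.
- l (dept_id=3) has no partner → padded with NULL.
- l (dept_id=2) has no partner → padded with NULL.
- l (dept_id=5) pairs with 2 row(s) of r.
- 4 r row(s) had no l match → kept, l columns NULL.

(Bob, 55, NULL); (Liam, NULL, NULL); (Sara, 80, NULL); (Wendy, 60, Finance); (Wendy, 60, NULL); (Wendy, 70, NULL); (Yara, NULL, NULL); (NULL, NULL, Finance); (NULL, NULL, IT); (NULL, NULL, NULL); (NULL, NULL, NULL)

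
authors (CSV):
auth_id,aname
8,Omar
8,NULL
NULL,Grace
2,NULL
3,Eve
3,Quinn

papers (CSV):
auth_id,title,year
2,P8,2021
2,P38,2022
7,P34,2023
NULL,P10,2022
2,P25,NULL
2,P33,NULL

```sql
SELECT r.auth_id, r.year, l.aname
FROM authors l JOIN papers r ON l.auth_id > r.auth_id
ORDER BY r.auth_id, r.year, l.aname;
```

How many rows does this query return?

18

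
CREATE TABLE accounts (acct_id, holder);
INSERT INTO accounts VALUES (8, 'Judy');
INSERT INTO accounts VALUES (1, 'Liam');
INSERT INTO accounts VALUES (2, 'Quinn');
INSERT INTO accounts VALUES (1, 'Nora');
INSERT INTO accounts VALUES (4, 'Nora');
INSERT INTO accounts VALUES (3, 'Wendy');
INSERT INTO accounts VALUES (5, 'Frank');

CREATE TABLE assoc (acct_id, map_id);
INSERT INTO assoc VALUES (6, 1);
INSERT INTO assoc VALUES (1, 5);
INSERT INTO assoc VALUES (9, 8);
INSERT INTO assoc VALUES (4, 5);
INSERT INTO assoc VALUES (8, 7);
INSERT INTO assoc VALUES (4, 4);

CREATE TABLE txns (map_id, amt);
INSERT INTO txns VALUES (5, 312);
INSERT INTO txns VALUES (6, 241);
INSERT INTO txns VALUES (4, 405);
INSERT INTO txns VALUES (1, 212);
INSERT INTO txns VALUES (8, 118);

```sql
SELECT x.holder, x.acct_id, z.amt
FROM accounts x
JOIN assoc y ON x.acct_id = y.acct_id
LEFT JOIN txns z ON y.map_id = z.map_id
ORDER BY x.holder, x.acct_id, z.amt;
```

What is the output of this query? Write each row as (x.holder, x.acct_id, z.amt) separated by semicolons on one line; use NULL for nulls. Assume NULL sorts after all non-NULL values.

Joins associate left-to-right: accounts INNER JOIN assoc on acct_id gives 5 intermediate row(s).
Then LEFT JOIN `txns z` on map_id: each of those 5 rows is kept; rows whose y.map_id has no match in z get NULL for z's columns.

(Judy, 8, NULL); (Liam, 1, 312); (Nora, 1, 312); (Nora, 4, 312); (Nora, 4, 405)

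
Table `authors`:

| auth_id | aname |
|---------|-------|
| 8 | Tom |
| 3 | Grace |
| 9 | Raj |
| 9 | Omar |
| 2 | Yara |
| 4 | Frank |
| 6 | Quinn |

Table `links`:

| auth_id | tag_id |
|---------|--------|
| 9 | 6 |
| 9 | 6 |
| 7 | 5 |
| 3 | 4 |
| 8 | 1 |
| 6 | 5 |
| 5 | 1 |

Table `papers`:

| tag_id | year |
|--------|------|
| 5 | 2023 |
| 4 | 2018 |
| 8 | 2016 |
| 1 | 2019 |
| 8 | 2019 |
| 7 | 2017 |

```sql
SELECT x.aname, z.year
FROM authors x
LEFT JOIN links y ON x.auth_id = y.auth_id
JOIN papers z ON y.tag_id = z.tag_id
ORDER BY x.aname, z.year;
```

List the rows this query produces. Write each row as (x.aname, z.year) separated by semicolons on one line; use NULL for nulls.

Evaluate left to right. First `authors x LEFT JOIN links y` on auth_id: 9 row(s).
Then INNER JOIN `papers z` on tag_id: keep only rows whose y.tag_id appears in z.

(Grace, 2018); (Quinn, 2023); (Tom, 2019)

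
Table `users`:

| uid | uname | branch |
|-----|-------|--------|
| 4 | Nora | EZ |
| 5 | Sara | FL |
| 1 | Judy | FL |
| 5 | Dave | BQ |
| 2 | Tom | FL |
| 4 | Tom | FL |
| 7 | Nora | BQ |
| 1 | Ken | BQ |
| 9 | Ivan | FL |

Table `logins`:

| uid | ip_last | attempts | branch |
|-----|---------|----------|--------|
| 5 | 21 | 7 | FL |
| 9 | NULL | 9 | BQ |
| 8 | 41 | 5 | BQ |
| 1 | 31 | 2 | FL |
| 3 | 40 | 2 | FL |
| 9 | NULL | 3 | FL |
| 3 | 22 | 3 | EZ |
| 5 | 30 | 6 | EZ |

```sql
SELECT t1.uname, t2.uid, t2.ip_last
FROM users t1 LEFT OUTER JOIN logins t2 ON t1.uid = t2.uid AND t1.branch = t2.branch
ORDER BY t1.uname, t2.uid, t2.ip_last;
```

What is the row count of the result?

9

LEFT JOIN keeps every row from `users`; unmatched rows get NULL for `logins`'s columns.
Matching on t1.uid = t2.uid AND t1.branch = t2.branch.
- uid=4, branch=EZ: no t2 row matches, row kept with t2 columns NULL.
- uid=5, branch=FL: 1 matching t2 row(s), so 1 row(s) emitted.
- uid=1, branch=FL: 1 matching t2 row(s), so 1 row(s) emitted.
- uid=5, branch=BQ: no t2 row matches, row kept with t2 columns NULL.
- uid=2, branch=FL: no t2 row matches, row kept with t2 columns NULL.
- uid=4, branch=FL: no t2 row matches, row kept with t2 columns NULL.
- uid=7, branch=BQ: no t2 row matches, row kept with t2 columns NULL.
- uid=1, branch=BQ: no t2 row matches, row kept with t2 columns NULL.
- uid=9, branch=FL: 1 matching t2 row(s), so 1 row(s) emitted.
Total: 3 matched + 6 padded = 9 rows.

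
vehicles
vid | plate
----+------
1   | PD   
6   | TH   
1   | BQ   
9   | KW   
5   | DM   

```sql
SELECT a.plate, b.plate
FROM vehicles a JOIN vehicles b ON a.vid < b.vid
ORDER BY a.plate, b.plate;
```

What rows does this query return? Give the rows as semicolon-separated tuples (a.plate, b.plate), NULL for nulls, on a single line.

INNER JOIN keeps only pairs where the ON condition holds.
Matching on a.vid < b.vid.
Matched pairs: 9.

(BQ, DM); (BQ, KW); (BQ, TH); (DM, KW); (DM, TH); (PD, DM); (PD, KW); (PD, TH); (TH, KW)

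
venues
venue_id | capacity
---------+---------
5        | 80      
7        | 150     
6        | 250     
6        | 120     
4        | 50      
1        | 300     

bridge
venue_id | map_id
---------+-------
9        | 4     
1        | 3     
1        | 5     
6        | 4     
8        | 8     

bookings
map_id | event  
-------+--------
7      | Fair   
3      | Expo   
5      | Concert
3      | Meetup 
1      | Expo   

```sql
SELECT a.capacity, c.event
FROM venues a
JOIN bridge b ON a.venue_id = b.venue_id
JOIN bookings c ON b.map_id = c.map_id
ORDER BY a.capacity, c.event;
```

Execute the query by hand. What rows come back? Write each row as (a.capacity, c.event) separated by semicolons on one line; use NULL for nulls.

Step 1 — a INNER JOIN b on venue_id → 4 row(s).
Then INNER JOIN `bookings c` on map_id: keep only rows whose b.map_id appears in c.

(300, Concert); (300, Expo); (300, Meetup)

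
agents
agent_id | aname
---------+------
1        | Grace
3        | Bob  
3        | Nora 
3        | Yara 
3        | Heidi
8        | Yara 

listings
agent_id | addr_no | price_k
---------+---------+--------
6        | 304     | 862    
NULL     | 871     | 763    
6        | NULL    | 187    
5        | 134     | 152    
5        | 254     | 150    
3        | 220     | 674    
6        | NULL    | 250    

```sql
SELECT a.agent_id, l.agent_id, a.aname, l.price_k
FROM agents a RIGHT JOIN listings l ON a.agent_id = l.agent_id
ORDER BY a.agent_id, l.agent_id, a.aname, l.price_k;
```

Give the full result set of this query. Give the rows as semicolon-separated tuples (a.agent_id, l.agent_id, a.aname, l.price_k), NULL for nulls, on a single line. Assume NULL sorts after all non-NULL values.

(3, 3, Bob, 674); (3, 3, Heidi, 674); (3, 3, Nora, 674); (3, 3, Yara, 674); (NULL, 5, NULL, 150); (NULL, 5, NULL, 152); (NULL, 6, NULL, 187); (NULL, 6, NULL, 250); (NULL, 6, NULL, 862); (NULL, NULL, NULL, 763)

RIGHT JOIN keeps every row from `listings`; unmatched rows get NULL for `agents`'s columns.
Matching on a.agent_id = l.agent_id. A NULL in a compared column never satisfies the condition.
- agent_id=1: no matching l row.
- agent_id=3: 1 matching l row(s), so 1 row(s) emitted.
- agent_id=3: 1 matching l row(s), so 1 row(s) emitted.
- agent_id=3: 1 matching l row(s), so 1 row(s) emitted.
- agent_id=3: 1 matching l row(s), so 1 row(s) emitted.
- agent_id=8: no matching l row.
- 6 row(s) from l found no a partner → padded with NULL.
After projecting and ordering:
a.agent_id | l.agent_id | a.aname | l.price_k
3 | 3 | Bob | 674
3 | 3 | Heidi | 674
3 | 3 | Nora | 674
3 | 3 | Yara | 674
NULL | 5 | NULL | 150
NULL | 5 | NULL | 152
NULL | 6 | NULL | 187
NULL | 6 | NULL | 250
NULL | 6 | NULL | 862
NULL | NULL | NULL | 763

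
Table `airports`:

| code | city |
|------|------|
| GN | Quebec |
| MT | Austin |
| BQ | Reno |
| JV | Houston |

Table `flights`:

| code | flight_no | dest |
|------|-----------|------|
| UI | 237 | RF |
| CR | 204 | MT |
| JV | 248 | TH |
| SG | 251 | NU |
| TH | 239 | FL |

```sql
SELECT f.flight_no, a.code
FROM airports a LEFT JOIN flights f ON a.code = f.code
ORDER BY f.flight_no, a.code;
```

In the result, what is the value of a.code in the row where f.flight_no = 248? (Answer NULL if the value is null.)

LEFT JOIN keeps every row from `airports`; unmatched rows get NULL for `flights`'s columns.
Matching on a.code = f.code.
Matched pairs: 1; unmatched a rows kept: 3.

JV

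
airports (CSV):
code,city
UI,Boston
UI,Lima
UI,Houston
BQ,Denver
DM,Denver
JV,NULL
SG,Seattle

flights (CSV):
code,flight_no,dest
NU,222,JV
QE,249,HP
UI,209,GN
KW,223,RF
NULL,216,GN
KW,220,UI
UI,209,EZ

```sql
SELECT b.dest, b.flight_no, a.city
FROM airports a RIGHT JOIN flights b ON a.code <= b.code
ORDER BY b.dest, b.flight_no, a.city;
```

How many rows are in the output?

27

RIGHT JOIN keeps every row from `flights`; unmatched rows get NULL for `airports`'s columns.
Matching on a.code <= b.code. A NULL in a compared column never satisfies the condition.
- code=UI: 2 matching b row(s), so 2 row(s) emitted.
- code=UI: 2 matching b row(s), so 2 row(s) emitted.
- code=UI: 2 matching b row(s), so 2 row(s) emitted.
- code=BQ: 6 matching b row(s), so 6 row(s) emitted.
- code=DM: 6 matching b row(s), so 6 row(s) emitted.
- code=JV: 6 matching b row(s), so 6 row(s) emitted.
- code=SG: 2 matching b row(s), so 2 row(s) emitted.
- 1 b row(s) had no a match → kept, a columns NULL.
Total: 26 matched + 1 padded = 27 rows.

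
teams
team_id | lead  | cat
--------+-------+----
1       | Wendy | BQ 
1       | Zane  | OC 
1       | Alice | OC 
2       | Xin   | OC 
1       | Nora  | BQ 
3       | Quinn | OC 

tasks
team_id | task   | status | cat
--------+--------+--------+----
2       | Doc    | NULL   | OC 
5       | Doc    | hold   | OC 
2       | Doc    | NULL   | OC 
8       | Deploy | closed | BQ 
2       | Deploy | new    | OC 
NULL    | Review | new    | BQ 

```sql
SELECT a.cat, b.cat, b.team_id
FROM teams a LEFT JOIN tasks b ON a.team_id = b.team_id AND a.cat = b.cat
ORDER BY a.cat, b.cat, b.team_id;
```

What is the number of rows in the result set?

LEFT JOIN keeps every row from `teams`; unmatched rows get NULL for `tasks`'s columns.
Matching on a.team_id = b.team_id AND a.cat = b.cat. A NULL in a compared column never satisfies the condition.
Matched pairs: 3; unmatched a rows kept: 5.
Total: 3 matched + 5 padded = 8 rows.

8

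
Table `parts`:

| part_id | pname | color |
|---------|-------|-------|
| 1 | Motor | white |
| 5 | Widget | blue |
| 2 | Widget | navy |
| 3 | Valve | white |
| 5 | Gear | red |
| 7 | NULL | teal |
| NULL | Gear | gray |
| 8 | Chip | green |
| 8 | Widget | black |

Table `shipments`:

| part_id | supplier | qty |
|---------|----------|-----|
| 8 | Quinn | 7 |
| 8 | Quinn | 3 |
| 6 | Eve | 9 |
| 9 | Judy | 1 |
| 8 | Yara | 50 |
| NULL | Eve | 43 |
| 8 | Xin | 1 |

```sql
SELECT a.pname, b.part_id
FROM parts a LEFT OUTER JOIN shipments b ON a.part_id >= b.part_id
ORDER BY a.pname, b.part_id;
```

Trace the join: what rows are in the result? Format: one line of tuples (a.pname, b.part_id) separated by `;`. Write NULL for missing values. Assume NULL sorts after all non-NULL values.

(Chip, 6); (Chip, 8); (Chip, 8); (Chip, 8); (Chip, 8); (Gear, NULL); (Gear, NULL); (Motor, NULL); (Valve, NULL); (Widget, 6); (Widget, 8); (Widget, 8); (Widget, 8); (Widget, 8); (Widget, NULL); (Widget, NULL); (NULL, 6)

LEFT JOIN keeps every row from `parts`; unmatched rows get NULL for `shipments`'s columns.
Matching on a.part_id >= b.part_id. A NULL in a compared column never satisfies the condition.
- a (part_id=1) has no partner → padded with NULL.
- a (part_id=5) has no partner → padded with NULL.
- a (part_id=2) has no partner → padded with NULL.
- a (part_id=3) has no partner → padded with NULL.
- a (part_id=5) has no partner → padded with NULL.
- a (part_id=7) pairs with 1 row(s) of b.
- a (part_id=NULL) has no partner → padded with NULL.
- a (part_id=8) pairs with 5 row(s) of b.
- a (part_id=8) pairs with 5 row(s) of b.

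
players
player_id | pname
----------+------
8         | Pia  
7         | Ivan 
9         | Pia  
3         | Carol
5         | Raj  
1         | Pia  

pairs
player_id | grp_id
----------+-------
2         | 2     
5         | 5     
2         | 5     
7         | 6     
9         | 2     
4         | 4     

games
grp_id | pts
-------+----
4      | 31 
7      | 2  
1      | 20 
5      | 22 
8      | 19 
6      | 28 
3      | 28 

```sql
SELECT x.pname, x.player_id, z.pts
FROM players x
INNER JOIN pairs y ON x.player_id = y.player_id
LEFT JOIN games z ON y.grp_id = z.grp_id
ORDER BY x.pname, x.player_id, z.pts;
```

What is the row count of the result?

3

Step 1 — x INNER JOIN y on player_id → 3 row(s).
Then LEFT JOIN `games z` on grp_id: each of those 3 rows is kept; rows whose y.grp_id has no match in z get NULL for z's columns.
Result: 3 row(s).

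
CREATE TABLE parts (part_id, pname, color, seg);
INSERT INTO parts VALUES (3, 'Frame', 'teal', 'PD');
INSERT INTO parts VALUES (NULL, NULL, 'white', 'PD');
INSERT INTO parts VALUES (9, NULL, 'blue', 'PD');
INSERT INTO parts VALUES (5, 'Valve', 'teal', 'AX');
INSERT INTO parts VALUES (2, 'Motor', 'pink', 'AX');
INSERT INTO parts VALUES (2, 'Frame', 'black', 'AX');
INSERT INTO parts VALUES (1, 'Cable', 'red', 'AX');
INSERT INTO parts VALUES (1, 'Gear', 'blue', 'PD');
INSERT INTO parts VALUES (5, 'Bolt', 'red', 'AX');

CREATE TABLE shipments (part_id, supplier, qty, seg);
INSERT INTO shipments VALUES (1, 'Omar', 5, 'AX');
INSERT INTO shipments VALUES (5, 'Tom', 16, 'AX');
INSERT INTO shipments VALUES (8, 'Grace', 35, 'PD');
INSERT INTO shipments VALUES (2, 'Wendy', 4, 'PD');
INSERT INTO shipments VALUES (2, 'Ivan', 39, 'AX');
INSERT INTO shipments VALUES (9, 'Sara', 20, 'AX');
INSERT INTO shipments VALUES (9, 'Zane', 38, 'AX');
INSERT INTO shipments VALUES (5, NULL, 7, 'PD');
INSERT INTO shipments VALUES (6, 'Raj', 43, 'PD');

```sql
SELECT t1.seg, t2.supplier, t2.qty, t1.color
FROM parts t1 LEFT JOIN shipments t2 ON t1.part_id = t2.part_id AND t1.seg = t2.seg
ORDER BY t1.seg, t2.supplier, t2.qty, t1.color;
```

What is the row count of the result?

LEFT JOIN keeps every row from `parts`; unmatched rows get NULL for `shipments`'s columns.
Matching on t1.part_id = t2.part_id AND t1.seg = t2.seg. A NULL in a compared column never satisfies the condition.
- t1 row (part_id=3, seg=PD): no match → kept, t2 columns NULL.
- t1 row (part_id=NULL, seg=PD): no match → kept, t2 columns NULL.
- t1 row (part_id=9, seg=PD): no match → kept, t2 columns NULL.
- t1 row (part_id=5, seg=AX): matches 1 t2 row(s) → 1 output row(s).
- t1 row (part_id=2, seg=AX): matches 1 t2 row(s) → 1 output row(s).
- t1 row (part_id=2, seg=AX): matches 1 t2 row(s) → 1 output row(s).
- t1 row (part_id=1, seg=AX): matches 1 t2 row(s) → 1 output row(s).
- t1 row (part_id=1, seg=PD): no match → kept, t2 columns NULL.
- t1 row (part_id=5, seg=AX): matches 1 t2 row(s) → 1 output row(s).
Total: 5 matched + 4 padded = 9 rows.

9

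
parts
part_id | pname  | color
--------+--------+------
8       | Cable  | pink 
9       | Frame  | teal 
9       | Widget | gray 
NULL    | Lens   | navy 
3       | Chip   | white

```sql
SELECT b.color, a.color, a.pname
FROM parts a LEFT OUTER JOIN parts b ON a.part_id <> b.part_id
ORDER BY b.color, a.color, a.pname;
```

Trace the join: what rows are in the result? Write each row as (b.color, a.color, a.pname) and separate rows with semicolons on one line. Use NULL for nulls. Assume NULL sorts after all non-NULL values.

(gray, pink, Cable); (gray, white, Chip); (pink, gray, Widget); (pink, teal, Frame); (pink, white, Chip); (teal, pink, Cable); (teal, white, Chip); (white, gray, Widget); (white, pink, Cable); (white, teal, Frame); (NULL, navy, Lens)

LEFT JOIN keeps every row from `parts a`; unmatched rows get NULL for `parts b`'s columns.
Matching on a.part_id <> b.part_id. A NULL in a compared column never satisfies the condition.
- a (part_id=8) pairs with 3 row(s) of b.
- a (part_id=9) pairs with 2 row(s) of b.
- a (part_id=9) pairs with 2 row(s) of b.
- a (part_id=NULL) has no partner → padded with NULL.
- a (part_id=3) pairs with 3 row(s) of b.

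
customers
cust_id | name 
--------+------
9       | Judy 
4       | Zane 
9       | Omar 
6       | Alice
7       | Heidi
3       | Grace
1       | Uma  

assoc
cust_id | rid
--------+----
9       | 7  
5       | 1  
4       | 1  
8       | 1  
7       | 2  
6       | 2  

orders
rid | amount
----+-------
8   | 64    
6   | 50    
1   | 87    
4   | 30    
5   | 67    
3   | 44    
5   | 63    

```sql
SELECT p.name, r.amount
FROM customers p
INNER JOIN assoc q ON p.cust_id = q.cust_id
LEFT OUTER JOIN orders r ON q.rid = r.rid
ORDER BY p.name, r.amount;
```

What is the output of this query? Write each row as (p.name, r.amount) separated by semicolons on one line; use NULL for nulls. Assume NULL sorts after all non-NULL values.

Joins associate left-to-right: customers INNER JOIN assoc on cust_id gives 5 intermediate row(s).
Then LEFT JOIN `orders r` on rid: each of those 5 rows is kept; rows whose q.rid has no match in r get NULL for r's columns.

(Alice, NULL); (Heidi, NULL); (Judy, NULL); (Omar, NULL); (Zane, 87)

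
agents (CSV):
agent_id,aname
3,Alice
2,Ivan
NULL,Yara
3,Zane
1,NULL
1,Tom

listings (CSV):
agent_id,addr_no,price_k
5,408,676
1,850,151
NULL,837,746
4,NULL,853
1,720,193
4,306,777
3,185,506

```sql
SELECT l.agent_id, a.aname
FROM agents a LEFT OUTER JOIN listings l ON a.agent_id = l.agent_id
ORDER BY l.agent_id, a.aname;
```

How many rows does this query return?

8

LEFT JOIN keeps every row from `agents`; unmatched rows get NULL for `listings`'s columns.
Matching on a.agent_id = l.agent_id. A NULL in a compared column never satisfies the condition.
- a (agent_id=3) pairs with 1 row(s) of l.
- a (agent_id=2) has no partner → padded with NULL.
- a (agent_id=NULL) has no partner → padded with NULL.
- a (agent_id=3) pairs with 1 row(s) of l.
- a (agent_id=1) pairs with 2 row(s) of l.
- a (agent_id=1) pairs with 2 row(s) of l.
Total: 6 matched + 2 padded = 8 rows.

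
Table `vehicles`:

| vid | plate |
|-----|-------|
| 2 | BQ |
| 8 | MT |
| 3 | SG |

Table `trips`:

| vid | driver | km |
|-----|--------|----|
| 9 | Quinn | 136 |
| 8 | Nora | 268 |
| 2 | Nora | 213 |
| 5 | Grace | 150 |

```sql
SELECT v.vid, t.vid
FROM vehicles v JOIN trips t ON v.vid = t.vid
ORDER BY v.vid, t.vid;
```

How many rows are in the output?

INNER JOIN keeps only pairs where the ON condition holds.
Matching on v.vid = t.vid.
- v row (vid=2): matches 1 t row(s) → 1 output row(s).
- v row (vid=8): matches 1 t row(s) → 1 output row(s).
- v row (vid=3): no match → dropped.
Total: 2 rows.

2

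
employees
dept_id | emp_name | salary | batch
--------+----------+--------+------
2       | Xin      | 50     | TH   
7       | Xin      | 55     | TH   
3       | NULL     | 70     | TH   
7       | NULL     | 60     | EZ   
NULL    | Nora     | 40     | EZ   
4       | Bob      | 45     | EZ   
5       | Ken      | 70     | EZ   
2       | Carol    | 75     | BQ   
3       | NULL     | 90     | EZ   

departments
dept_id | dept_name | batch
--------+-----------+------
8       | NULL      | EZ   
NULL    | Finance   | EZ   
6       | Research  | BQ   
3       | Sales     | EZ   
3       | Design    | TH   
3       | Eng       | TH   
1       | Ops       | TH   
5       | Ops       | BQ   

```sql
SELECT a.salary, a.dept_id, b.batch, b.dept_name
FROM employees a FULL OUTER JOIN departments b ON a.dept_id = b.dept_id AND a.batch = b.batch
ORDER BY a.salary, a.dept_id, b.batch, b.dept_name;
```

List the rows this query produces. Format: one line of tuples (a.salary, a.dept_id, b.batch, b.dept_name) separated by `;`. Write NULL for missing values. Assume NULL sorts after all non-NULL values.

(40, NULL, NULL, NULL); (45, 4, NULL, NULL); (50, 2, NULL, NULL); (55, 7, NULL, NULL); (60, 7, NULL, NULL); (70, 3, TH, Design); (70, 3, TH, Eng); (70, 5, NULL, NULL); (75, 2, NULL, NULL); (90, 3, EZ, Sales); (NULL, NULL, BQ, Ops); (NULL, NULL, BQ, Research); (NULL, NULL, EZ, Finance); (NULL, NULL, EZ, NULL); (NULL, NULL, TH, Ops)

FULL OUTER JOIN keeps every row from both sides; unmatched rows get NULL for the other side's columns.
Matching on a.dept_id = b.dept_id AND a.batch = b.batch. A NULL in a compared column never satisfies the condition.
Matched pairs: 3; unmatched a rows kept: 7; unmatched b rows kept: 5.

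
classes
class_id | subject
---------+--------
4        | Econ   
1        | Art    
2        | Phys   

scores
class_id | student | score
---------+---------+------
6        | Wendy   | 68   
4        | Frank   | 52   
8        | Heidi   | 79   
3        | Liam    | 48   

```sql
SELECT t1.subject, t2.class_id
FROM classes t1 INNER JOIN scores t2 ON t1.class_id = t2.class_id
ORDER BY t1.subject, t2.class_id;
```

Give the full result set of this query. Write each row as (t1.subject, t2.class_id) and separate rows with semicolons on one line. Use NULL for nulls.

INNER JOIN keeps only pairs where the ON condition holds.
Matching on t1.class_id = t2.class_id.
- t1 (class_id=4) pairs with 1 row(s) of t2.
- t1 (class_id=1) has no partner → excluded.
- t1 (class_id=2) has no partner → excluded.
After projecting and ordering:
t1.subject | t2.class_id
Econ | 4

(Econ, 4)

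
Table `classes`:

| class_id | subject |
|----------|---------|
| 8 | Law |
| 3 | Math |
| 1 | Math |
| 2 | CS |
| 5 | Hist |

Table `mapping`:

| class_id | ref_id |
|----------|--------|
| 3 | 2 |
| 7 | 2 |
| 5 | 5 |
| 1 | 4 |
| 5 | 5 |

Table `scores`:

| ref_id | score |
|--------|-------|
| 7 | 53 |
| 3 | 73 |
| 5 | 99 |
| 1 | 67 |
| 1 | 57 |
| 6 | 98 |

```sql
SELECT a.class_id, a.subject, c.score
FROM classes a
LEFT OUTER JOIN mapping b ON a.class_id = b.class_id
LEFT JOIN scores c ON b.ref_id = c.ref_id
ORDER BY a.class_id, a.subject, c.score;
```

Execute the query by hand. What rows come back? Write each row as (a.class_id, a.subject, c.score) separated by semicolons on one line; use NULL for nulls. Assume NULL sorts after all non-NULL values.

(1, Math, NULL); (2, CS, NULL); (3, Math, NULL); (5, Hist, 99); (5, Hist, 99); (8, Law, NULL)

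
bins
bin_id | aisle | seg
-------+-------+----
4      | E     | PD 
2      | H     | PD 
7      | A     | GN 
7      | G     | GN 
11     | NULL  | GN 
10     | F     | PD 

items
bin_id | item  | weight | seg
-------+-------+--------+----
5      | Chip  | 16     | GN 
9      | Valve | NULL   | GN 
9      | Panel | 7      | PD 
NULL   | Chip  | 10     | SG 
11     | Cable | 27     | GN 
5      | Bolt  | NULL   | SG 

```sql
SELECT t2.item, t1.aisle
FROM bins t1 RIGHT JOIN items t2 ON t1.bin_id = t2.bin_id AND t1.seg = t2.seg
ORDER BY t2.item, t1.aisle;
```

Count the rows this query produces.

6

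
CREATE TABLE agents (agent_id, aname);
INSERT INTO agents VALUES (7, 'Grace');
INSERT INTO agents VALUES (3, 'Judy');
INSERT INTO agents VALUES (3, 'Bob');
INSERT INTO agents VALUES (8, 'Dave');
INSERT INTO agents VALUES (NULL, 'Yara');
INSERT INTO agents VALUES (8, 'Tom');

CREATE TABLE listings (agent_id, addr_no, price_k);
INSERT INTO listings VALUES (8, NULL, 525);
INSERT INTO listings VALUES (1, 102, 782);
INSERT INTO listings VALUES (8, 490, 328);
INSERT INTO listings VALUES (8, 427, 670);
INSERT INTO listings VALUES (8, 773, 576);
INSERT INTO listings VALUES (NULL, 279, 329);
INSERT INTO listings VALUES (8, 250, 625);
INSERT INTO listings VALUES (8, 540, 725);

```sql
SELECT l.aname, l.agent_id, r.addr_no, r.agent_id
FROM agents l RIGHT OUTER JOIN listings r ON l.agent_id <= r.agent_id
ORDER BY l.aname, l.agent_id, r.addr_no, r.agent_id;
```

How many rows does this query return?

RIGHT JOIN keeps every row from `listings`; unmatched rows get NULL for `agents`'s columns.
Matching on l.agent_id <= r.agent_id. A NULL in a compared column never satisfies the condition.
Matched pairs: 30; unmatched r rows kept: 2.
Total: 30 matched + 2 padded = 32 rows.

32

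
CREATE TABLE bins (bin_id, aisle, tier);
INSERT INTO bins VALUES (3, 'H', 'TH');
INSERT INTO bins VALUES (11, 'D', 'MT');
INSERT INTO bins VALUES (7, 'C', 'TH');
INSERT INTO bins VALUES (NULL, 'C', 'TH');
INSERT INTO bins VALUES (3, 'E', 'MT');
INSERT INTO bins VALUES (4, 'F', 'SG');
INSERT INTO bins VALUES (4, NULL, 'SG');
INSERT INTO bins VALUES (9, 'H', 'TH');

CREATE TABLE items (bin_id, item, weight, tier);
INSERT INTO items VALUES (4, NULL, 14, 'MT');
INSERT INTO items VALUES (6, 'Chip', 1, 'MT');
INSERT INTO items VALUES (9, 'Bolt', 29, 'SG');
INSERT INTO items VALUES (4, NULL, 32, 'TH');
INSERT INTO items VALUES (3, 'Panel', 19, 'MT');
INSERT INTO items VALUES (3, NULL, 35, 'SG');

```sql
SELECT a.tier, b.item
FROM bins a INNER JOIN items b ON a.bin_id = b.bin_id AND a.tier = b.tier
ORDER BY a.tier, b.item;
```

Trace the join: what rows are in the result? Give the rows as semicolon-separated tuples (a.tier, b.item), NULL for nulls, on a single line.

INNER JOIN keeps only pairs where the ON condition holds.
Matching on a.bin_id = b.bin_id AND a.tier = b.tier. A NULL in a compared column never satisfies the condition.
- a row (bin_id=3, tier=TH): no match → dropped.
- a row (bin_id=11, tier=MT): no match → dropped.
- a row (bin_id=7, tier=TH): no match → dropped.
- a row (bin_id=NULL, tier=TH): no match → dropped.
- a row (bin_id=3, tier=MT): matches 1 b row(s) → 1 output row(s).
- a row (bin_id=4, tier=SG): no match → dropped.
- a row (bin_id=4, tier=SG): no match → dropped.
- a row (bin_id=9, tier=TH): no match → dropped.
After projecting and ordering:
a.tier | b.item
MT | Panel

(MT, Panel)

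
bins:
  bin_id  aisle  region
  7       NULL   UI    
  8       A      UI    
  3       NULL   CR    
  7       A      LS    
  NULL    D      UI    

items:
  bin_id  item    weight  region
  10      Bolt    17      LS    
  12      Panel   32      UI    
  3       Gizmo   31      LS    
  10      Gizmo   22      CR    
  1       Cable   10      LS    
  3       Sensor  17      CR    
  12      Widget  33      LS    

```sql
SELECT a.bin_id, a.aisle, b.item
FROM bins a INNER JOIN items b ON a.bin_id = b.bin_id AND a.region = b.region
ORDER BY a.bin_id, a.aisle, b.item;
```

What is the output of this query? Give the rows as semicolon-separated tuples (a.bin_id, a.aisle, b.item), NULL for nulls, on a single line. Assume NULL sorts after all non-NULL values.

INNER JOIN keeps only pairs where the ON condition holds.
Matching on a.bin_id = b.bin_id AND a.region = b.region. A NULL in a compared column never satisfies the condition.
- a row (bin_id=7, region=UI): no match → dropped.
- a row (bin_id=8, region=UI): no match → dropped.
- a row (bin_id=3, region=CR): matches 1 b row(s) → 1 output row(s).
- a row (bin_id=7, region=LS): no match → dropped.
- a row (bin_id=NULL, region=UI): no match → dropped.
After projecting and ordering:
a.bin_id | a.aisle | b.item
3 | NULL | Sensor

(3, NULL, Sensor)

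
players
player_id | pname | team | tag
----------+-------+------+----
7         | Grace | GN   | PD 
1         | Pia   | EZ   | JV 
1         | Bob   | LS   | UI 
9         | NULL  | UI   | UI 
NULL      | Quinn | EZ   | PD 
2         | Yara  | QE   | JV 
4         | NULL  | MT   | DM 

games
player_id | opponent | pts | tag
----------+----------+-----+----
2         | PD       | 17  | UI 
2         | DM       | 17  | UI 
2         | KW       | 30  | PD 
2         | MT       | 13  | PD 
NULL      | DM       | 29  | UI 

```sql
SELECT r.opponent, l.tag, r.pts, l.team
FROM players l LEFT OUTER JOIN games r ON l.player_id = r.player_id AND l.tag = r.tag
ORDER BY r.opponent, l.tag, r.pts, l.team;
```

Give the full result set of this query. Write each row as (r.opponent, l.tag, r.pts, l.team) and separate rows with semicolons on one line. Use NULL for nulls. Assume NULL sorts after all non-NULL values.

(NULL, DM, NULL, MT); (NULL, JV, NULL, EZ); (NULL, JV, NULL, QE); (NULL, PD, NULL, EZ); (NULL, PD, NULL, GN); (NULL, UI, NULL, LS); (NULL, UI, NULL, UI)

LEFT JOIN keeps every row from `players`; unmatched rows get NULL for `games`'s columns.
Matching on l.player_id = r.player_id AND l.tag = r.tag. A NULL in a compared column never satisfies the condition.
- l[0] player_id=7, tag=PD → no match; kept with NULLs on the r side.
- l[1] player_id=1, tag=JV → no match; kept with NULLs on the r side.
- l[2] player_id=1, tag=UI → no match; kept with NULLs on the r side.
- l[3] player_id=9, tag=UI → no match; kept with NULLs on the r side.
- l[4] player_id=NULL, tag=PD → no match; kept with NULLs on the r side.
- l[5] player_id=2, tag=JV → no match; kept with NULLs on the r side.
- l[6] player_id=4, tag=DM → no match; kept with NULLs on the r side.
After projecting and ordering:
r.opponent | l.tag | r.pts | l.team
NULL | DM | NULL | MT
NULL | JV | NULL | EZ
NULL | JV | NULL | QE
NULL | PD | NULL | EZ
NULL | PD | NULL | GN
NULL | UI | NULL | LS
NULL | UI | NULL | UI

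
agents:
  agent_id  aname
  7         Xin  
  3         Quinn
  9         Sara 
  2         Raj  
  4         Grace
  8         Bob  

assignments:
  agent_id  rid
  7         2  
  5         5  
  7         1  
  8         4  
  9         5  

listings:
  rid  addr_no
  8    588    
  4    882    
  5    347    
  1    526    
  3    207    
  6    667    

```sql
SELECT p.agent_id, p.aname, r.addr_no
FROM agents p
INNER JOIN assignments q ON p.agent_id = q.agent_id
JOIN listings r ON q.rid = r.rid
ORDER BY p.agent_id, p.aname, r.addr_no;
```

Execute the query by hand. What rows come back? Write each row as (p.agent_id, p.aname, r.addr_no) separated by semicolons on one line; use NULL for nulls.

Step 1 — p INNER JOIN q on agent_id → 4 row(s).
Then INNER JOIN `listings r` on rid: keep only rows whose q.rid appears in r.

(7, Xin, 526); (8, Bob, 882); (9, Sara, 347)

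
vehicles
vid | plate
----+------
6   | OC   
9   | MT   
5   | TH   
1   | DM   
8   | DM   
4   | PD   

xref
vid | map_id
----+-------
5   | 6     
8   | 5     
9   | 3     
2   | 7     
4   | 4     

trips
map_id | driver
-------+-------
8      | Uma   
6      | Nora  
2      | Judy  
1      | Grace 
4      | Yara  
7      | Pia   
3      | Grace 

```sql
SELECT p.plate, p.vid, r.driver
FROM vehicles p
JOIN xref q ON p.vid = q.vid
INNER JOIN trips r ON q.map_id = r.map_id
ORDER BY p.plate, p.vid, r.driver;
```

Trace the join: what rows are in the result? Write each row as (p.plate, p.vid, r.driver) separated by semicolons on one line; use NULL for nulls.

(MT, 9, Grace); (PD, 4, Yara); (TH, 5, Nora)

Joins associate left-to-right: vehicles INNER JOIN xref on vid gives 4 intermediate row(s).
Then INNER JOIN `trips r` on map_id: keep only rows whose q.map_id appears in r.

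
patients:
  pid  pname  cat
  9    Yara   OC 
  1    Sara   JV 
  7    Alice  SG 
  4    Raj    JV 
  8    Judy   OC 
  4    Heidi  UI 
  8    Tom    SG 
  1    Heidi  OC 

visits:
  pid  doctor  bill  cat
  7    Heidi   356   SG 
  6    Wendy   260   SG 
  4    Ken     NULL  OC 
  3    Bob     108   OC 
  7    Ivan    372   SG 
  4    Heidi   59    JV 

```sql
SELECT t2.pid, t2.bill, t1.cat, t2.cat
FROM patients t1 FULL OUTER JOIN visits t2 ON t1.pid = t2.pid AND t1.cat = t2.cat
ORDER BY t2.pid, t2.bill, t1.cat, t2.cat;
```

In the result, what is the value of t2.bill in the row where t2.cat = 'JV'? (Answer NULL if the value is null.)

59

FULL OUTER JOIN keeps every row from both sides; unmatched rows get NULL for the other side's columns.
Matching on t1.pid = t2.pid AND t1.cat = t2.cat.
- pid=9, cat=OC: no t2 row matches, row kept with t2 columns NULL.
- pid=1, cat=JV: no t2 row matches, row kept with t2 columns NULL.
- pid=7, cat=SG: 2 matching t2 row(s), so 2 row(s) emitted.
- pid=4, cat=JV: 1 matching t2 row(s), so 1 row(s) emitted.
- pid=8, cat=OC: no t2 row matches, row kept with t2 columns NULL.
- pid=4, cat=UI: no t2 row matches, row kept with t2 columns NULL.
- pid=8, cat=SG: no t2 row matches, row kept with t2 columns NULL.
- pid=1, cat=OC: no t2 row matches, row kept with t2 columns NULL.
- 3 t2 row(s) had no t1 match → kept, t1 columns NULL.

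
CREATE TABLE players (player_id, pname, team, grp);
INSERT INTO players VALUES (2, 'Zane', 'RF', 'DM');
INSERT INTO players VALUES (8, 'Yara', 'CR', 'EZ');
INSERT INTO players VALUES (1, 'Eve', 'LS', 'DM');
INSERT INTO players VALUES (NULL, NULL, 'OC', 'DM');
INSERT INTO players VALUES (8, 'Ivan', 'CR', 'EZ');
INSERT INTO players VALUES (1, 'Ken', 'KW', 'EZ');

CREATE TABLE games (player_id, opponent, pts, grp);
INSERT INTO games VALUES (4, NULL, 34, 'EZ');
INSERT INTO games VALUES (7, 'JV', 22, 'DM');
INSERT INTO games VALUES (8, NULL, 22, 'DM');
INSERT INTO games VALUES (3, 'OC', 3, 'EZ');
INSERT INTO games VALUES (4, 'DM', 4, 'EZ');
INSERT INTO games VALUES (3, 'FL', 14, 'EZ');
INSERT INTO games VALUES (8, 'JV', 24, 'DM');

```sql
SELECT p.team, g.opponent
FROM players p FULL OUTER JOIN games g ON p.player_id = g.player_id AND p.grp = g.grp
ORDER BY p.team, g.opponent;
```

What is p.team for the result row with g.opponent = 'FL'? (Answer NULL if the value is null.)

NULL

FULL OUTER JOIN keeps every row from both sides; unmatched rows get NULL for the other side's columns.
Matching on p.player_id = g.player_id AND p.grp = g.grp. A NULL in a compared column never satisfies the condition.
- p row (player_id=2, grp=DM): no match → kept, g columns NULL.
- p row (player_id=8, grp=EZ): no match → kept, g columns NULL.
- p row (player_id=1, grp=DM): no match → kept, g columns NULL.
- p row (player_id=NULL, grp=DM): no match → kept, g columns NULL.
- p row (player_id=8, grp=EZ): no match → kept, g columns NULL.
- p row (player_id=1, grp=EZ): no match → kept, g columns NULL.
- 7 g row(s) had no p match → kept, p columns NULL.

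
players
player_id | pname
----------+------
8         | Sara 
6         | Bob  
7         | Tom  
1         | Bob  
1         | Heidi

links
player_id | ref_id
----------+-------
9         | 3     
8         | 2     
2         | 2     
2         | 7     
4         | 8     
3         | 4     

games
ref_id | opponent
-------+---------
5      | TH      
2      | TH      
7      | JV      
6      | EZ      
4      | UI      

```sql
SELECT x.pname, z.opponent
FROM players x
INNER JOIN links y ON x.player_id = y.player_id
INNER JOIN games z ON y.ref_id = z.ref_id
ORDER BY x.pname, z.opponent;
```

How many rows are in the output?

1

Joins associate left-to-right: players INNER JOIN links on player_id gives 1 intermediate row(s).
Then INNER JOIN `games z` on ref_id: keep only rows whose y.ref_id appears in z.
Result: 1 row(s).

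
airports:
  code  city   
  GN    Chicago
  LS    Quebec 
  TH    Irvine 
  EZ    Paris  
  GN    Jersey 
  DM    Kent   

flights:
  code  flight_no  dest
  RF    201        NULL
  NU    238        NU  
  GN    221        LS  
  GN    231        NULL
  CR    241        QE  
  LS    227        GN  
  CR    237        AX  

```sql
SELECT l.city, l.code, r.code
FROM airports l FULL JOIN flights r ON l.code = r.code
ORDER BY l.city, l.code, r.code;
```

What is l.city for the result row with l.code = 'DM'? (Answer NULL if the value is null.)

Kent

FULL OUTER JOIN keeps every row from both sides; unmatched rows get NULL for the other side's columns.
Matching on l.code = r.code.
Matched pairs: 5; unmatched l rows kept: 3; unmatched r rows kept: 4.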